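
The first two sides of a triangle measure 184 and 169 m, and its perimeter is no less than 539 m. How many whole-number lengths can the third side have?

167

Triangle inequality: 15 < x < 353. Perimeter ≥ 539 gives x ≥ 539 − 184 − 169 = 186.
So 186 ≤ x < 353; integers 186 through 352: 167 values.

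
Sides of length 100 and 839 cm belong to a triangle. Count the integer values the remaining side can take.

The third side lies in the open interval (739, 939).
Integers from 740 to 938 inclusive: 938 − 740 + 1 = 199.

199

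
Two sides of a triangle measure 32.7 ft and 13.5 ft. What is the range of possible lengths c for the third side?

19.2 < c < 46.2

By the triangle inequality, c must be less than 32.7 + 13.5 = 46.2 and greater than |32.7 − 13.5| = 19.2.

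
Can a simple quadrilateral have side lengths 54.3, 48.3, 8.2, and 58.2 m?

A quadrilateral exists iff every side is shorter than the sum of the others — equivalently, the longest side is less than the sum of the rest.
Longest side 58.2 < 110.8 (sum of the remaining 3), so yes.

Yes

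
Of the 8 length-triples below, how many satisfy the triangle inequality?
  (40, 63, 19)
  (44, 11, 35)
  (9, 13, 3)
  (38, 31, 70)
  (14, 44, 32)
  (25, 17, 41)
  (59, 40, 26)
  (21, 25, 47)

4

(19,40,63): 19+40 ≤ 63 → not valid
(11,35,44): 11+35 > 44 → valid
(3,9,13): 3+9 ≤ 13 → not valid
(31,38,70): 31+38 ≤ 70 → not valid
(14,32,44): 14+32 > 44 → valid
(17,25,41): 17+25 > 41 → valid
(26,40,59): 26+40 > 59 → valid
(21,25,47): 21+25 ≤ 47 → not valid
4 of the 8 triples form a triangle.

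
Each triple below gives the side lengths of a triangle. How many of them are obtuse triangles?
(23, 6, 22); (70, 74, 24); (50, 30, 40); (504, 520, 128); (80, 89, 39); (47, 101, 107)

1

(23,6,22): 6²+22² = 520 < 529 = 23² → obtuse
(70,74,24): 24²+70² = 5476 = 74² → right
(50,30,40): 30²+40² = 2500 = 50² → right
(504,520,128): 128²+504² = 270400 = 520² → right
(80,89,39): 39²+80² = 7921 = 89² → right
(47,101,107): 47²+101² = 12410 > 11449 = 107² → acute
1 of the 6 is obtuse.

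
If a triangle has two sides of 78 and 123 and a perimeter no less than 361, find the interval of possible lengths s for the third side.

Triangle inequality alone gives 45 < s < 201.
The perimeter condition gives s ≥ 361 − 78 − 123 = 160.
Intersecting the two: 160 ≤ s < 201.

160 ≤ s < 201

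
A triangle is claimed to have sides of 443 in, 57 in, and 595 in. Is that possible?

The longest side is 595, but the other two sum to only 500.
500 < 595, so the triangle inequality fails.

No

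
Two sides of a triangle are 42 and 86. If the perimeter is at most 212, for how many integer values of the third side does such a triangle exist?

Triangle inequality: 44 < x < 128. Perimeter ≤ 212 gives x ≤ 212 − 42 − 86 = 84.
So 44 < x ≤ 84; integers 45 through 84: 40 values.

40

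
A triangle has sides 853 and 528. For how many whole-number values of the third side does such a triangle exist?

The third side lies in the open interval (325, 1381).
Integers from 326 to 1380 inclusive: 1380 − 326 + 1 = 1055.

1055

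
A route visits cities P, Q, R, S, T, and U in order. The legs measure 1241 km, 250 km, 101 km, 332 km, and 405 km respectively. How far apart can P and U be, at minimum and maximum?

The maximum is all hops collinear in one direction: 1241 + 250 + 101 + 332 + 405 = 2329.
The longest hop is 1241; the others sum to 1088. Folding the others back against it leaves at least 1241 − 1088 = 153.

153 ≤ PU ≤ 2329 km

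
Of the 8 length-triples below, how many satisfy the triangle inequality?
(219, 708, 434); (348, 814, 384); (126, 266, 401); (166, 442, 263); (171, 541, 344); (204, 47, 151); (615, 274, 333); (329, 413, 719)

1

(219,434,708): 219+434 ≤ 708 → not valid
(348,384,814): 348+384 ≤ 814 → not valid
(126,266,401): 126+266 ≤ 401 → not valid
(166,263,442): 166+263 ≤ 442 → not valid
(171,344,541): 171+344 ≤ 541 → not valid
(47,151,204): 47+151 ≤ 204 → not valid
(274,333,615): 274+333 ≤ 615 → not valid
(329,413,719): 329+413 > 719 → valid
1 of the 8 triples forms a triangle.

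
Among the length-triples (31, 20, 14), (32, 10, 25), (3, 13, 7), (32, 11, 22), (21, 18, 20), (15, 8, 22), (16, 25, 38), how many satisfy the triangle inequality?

(14,20,31): 14+20 > 31 → valid
(10,25,32): 10+25 > 32 → valid
(3,7,13): 3+7 ≤ 13 → not valid
(11,22,32): 11+22 > 32 → valid
(18,20,21): 18+20 > 21 → valid
(8,15,22): 8+15 > 22 → valid
(16,25,38): 16+25 > 38 → valid
6 of the 7 triples form a triangle.

6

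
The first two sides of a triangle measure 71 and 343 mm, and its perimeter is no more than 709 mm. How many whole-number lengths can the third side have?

Triangle inequality: 272 < x < 414. Perimeter ≤ 709 gives x ≤ 709 − 71 − 343 = 295.
So 272 < x ≤ 295; integers 273 through 295: 23 values.

23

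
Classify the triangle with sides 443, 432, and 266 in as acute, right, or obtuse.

acute

Compare the square of the longest side to the sum of squares of the other two: 266² + 432² = 257380 > 196249 = 443².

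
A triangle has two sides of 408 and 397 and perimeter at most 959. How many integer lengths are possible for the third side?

143

Triangle inequality: 11 < x < 805. Perimeter ≤ 959 gives x ≤ 959 − 408 − 397 = 154.
So 11 < x ≤ 154; integers 12 through 154: 143 values.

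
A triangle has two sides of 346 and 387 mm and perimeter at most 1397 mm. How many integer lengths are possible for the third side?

623

Triangle inequality: 41 < x < 733. Perimeter ≤ 1397 gives x ≤ 1397 − 346 − 387 = 664.
So 41 < x ≤ 664; integers 42 through 664: 623 values.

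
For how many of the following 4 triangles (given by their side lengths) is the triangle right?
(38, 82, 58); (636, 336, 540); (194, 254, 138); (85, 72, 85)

1

(38,82,58): 38²+58² = 4808 < 6724 = 82² → obtuse
(636,336,540): 336²+540² = 404496 = 636² → right
(194,254,138): 138²+194² = 56680 < 64516 = 254² → obtuse
(85,72,85): 72²+85² = 12409 > 7225 = 85² → acute
1 of the 4 is right.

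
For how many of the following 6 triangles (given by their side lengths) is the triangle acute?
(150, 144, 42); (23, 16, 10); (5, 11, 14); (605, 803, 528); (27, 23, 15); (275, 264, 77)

1

(150,144,42): 42²+144² = 22500 = 150² → right
(23,16,10): 10²+16² = 356 < 529 = 23² → obtuse
(5,11,14): 5²+11² = 146 < 196 = 14² → obtuse
(605,803,528): 528²+605² = 644809 = 803² → right
(27,23,15): 15²+23² = 754 > 729 = 27² → acute
(275,264,77): 77²+264² = 75625 = 275² → right
1 of the 6 is acute.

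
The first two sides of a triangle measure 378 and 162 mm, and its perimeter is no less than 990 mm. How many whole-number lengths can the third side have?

90

Triangle inequality: 216 < x < 540. Perimeter ≥ 990 gives x ≥ 990 − 378 − 162 = 450.
So 450 ≤ x < 540; integers 450 through 539: 90 values.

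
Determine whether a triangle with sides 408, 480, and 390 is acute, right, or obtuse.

Compare the square of the longest side to the sum of squares of the other two: 390² + 408² = 318564 > 230400 = 480².

acute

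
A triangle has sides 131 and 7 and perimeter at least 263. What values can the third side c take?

125 ≤ c < 138

Triangle inequality alone gives 124 < c < 138.
The perimeter condition gives c ≥ 263 − 131 − 7 = 125.
Intersecting the two: 125 ≤ c < 138.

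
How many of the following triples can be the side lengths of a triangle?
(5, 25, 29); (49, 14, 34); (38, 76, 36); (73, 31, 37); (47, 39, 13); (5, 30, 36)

(5,25,29): 5+25 > 29 → valid
(14,34,49): 14+34 ≤ 49 → not valid
(36,38,76): 36+38 ≤ 76 → not valid
(31,37,73): 31+37 ≤ 73 → not valid
(13,39,47): 13+39 > 47 → valid
(5,30,36): 5+30 ≤ 36 → not valid
2 of the 6 triples form a triangle.

2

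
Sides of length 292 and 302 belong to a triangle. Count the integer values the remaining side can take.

583

The third side lies in the open interval (10, 594).
Integers from 11 to 593 inclusive: 593 − 11 + 1 = 583.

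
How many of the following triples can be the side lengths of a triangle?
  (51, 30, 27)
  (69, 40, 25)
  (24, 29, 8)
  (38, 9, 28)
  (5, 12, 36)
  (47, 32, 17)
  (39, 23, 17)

(27,30,51): 27+30 > 51 → valid
(25,40,69): 25+40 ≤ 69 → not valid
(8,24,29): 8+24 > 29 → valid
(9,28,38): 9+28 ≤ 38 → not valid
(5,12,36): 5+12 ≤ 36 → not valid
(17,32,47): 17+32 > 47 → valid
(17,23,39): 17+23 > 39 → valid
4 of the 7 triples form a triangle.

4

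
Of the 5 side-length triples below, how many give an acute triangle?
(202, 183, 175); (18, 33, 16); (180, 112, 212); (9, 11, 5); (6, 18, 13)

(202,183,175): 175²+183² = 64114 > 40804 = 202² → acute
(18,33,16): 16²+18² = 580 < 1089 = 33² → obtuse
(180,112,212): 112²+180² = 44944 = 212² → right
(9,11,5): 5²+9² = 106 < 121 = 11² → obtuse
(6,18,13): 6²+13² = 205 < 324 = 18² → obtuse
1 of the 5 is acute.

1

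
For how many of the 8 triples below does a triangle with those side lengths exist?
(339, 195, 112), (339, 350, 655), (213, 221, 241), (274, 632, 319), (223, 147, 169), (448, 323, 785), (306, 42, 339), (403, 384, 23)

(112,195,339): 112+195 ≤ 339 → not valid
(339,350,655): 339+350 > 655 → valid
(213,221,241): 213+221 > 241 → valid
(274,319,632): 274+319 ≤ 632 → not valid
(147,169,223): 147+169 > 223 → valid
(323,448,785): 323+448 ≤ 785 → not valid
(42,306,339): 42+306 > 339 → valid
(23,384,403): 23+384 > 403 → valid
5 of the 8 triples form a triangle.

5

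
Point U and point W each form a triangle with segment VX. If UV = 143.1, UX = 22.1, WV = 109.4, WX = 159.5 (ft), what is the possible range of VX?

From triangle UVX: |143.1 − 22.1| < VX < 143.1 + 22.1, i.e. 121.0 < VX < 165.2.
From triangle WVX: 50.1 < VX < 268.9.
Both must hold, so VX lies in the intersection.

121.0 < VX < 165.2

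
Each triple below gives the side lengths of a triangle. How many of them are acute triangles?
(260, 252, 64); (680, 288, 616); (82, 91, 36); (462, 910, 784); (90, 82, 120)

(260,252,64): 64²+252² = 67600 = 260² → right
(680,288,616): 288²+616² = 462400 = 680² → right
(82,91,36): 36²+82² = 8020 < 8281 = 91² → obtuse
(462,910,784): 462²+784² = 828100 = 910² → right
(90,82,120): 82²+90² = 14824 > 14400 = 120² → acute
1 of the 5 is acute.

1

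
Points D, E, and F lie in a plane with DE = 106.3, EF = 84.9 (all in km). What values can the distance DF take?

21.4 ≤ DF ≤ 191.2 km

By the triangle inequality, |106.3 − 84.9| ≤ DF ≤ 106.3 + 84.9.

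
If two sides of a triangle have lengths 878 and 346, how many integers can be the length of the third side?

The third side lies in the open interval (532, 1224).
Integers from 533 to 1223 inclusive: 1223 − 533 + 1 = 691.

691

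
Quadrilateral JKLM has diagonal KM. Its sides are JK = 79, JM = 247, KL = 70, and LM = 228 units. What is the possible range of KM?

From triangle JKM: |79 − 247| < KM < 79 + 247, i.e. 168 < KM < 326.
From triangle LKM: 158 < KM < 298.
Both must hold, so KM lies in the intersection.

168 < KM < 298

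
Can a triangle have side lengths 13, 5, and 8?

The two shorter sides sum to 13, exactly equal to the longest side 13.
That gives only a degenerate (flat) triangle — the inequality must be strict.

No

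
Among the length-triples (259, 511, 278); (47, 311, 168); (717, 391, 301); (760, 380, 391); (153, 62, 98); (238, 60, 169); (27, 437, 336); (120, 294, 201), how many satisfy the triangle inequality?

(259,278,511): 259+278 > 511 → valid
(47,168,311): 47+168 ≤ 311 → not valid
(301,391,717): 301+391 ≤ 717 → not valid
(380,391,760): 380+391 > 760 → valid
(62,98,153): 62+98 > 153 → valid
(60,169,238): 60+169 ≤ 238 → not valid
(27,336,437): 27+336 ≤ 437 → not valid
(120,201,294): 120+201 > 294 → valid
4 of the 8 triples form a triangle.

4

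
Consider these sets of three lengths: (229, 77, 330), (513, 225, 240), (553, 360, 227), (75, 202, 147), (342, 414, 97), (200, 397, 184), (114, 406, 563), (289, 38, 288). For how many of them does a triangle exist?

4

(77,229,330): 77+229 ≤ 330 → not valid
(225,240,513): 225+240 ≤ 513 → not valid
(227,360,553): 227+360 > 553 → valid
(75,147,202): 75+147 > 202 → valid
(97,342,414): 97+342 > 414 → valid
(184,200,397): 184+200 ≤ 397 → not valid
(114,406,563): 114+406 ≤ 563 → not valid
(38,288,289): 38+288 > 289 → valid
4 of the 8 triples form a triangle.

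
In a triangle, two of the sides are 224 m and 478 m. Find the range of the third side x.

By the triangle inequality, x must be less than 224 + 478 = 702 and greater than |224 − 478| = 254.

254 < x < 702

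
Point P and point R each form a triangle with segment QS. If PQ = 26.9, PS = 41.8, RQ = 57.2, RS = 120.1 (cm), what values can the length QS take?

62.9 < QS < 68.7

From triangle PQS: |26.9 − 41.8| < QS < 26.9 + 41.8, i.e. 14.9 < QS < 68.7.
From triangle RQS: 62.9 < QS < 177.3.
Both must hold, so QS lies in the intersection.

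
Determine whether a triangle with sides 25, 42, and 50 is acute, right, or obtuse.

obtuse

Compare the square of the longest side to the sum of squares of the other two: 25² + 42² = 2389 < 2500 = 50².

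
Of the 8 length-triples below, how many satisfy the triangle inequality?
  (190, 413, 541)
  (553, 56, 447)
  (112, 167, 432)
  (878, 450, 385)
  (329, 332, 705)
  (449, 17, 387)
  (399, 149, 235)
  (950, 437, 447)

(190,413,541): 190+413 > 541 → valid
(56,447,553): 56+447 ≤ 553 → not valid
(112,167,432): 112+167 ≤ 432 → not valid
(385,450,878): 385+450 ≤ 878 → not valid
(329,332,705): 329+332 ≤ 705 → not valid
(17,387,449): 17+387 ≤ 449 → not valid
(149,235,399): 149+235 ≤ 399 → not valid
(437,447,950): 437+447 ≤ 950 → not valid
1 of the 8 triples forms a triangle.

1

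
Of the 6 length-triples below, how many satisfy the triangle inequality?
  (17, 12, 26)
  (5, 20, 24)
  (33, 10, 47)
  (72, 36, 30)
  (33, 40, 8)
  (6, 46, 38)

(12,17,26): 12+17 > 26 → valid
(5,20,24): 5+20 > 24 → valid
(10,33,47): 10+33 ≤ 47 → not valid
(30,36,72): 30+36 ≤ 72 → not valid
(8,33,40): 8+33 > 40 → valid
(6,38,46): 6+38 ≤ 46 → not valid
3 of the 6 triples form a triangle.

3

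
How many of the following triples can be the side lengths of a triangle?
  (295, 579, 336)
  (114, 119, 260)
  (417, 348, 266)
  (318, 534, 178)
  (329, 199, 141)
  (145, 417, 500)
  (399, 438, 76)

(295,336,579): 295+336 > 579 → valid
(114,119,260): 114+119 ≤ 260 → not valid
(266,348,417): 266+348 > 417 → valid
(178,318,534): 178+318 ≤ 534 → not valid
(141,199,329): 141+199 > 329 → valid
(145,417,500): 145+417 > 500 → valid
(76,399,438): 76+399 > 438 → valid
5 of the 7 triples form a triangle.

5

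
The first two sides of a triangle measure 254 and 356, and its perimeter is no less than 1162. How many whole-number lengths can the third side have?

Triangle inequality: 102 < x < 610. Perimeter ≥ 1162 gives x ≥ 1162 − 254 − 356 = 552.
So 552 ≤ x < 610; integers 552 through 609: 58 values.

58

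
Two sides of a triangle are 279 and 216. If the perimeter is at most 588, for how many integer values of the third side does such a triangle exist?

30

Triangle inequality: 63 < x < 495. Perimeter ≤ 588 gives x ≤ 588 − 279 − 216 = 93.
So 63 < x ≤ 93; integers 64 through 93: 30 values.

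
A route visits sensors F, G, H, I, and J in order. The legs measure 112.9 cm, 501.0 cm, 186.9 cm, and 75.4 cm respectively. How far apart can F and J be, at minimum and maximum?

125.8 ≤ FJ ≤ 876.2 cm

The maximum is all hops collinear in one direction: 112.9 + 501.0 + 186.9 + 75.4 = 876.2.
The longest hop is 501.0; the others sum to 375.2. Folding the others back against it leaves at least 501.0 − 375.2 = 125.8.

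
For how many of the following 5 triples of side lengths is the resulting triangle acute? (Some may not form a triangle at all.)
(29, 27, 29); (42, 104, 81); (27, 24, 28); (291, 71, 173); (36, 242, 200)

2

(29,27,29): 27²+29² = 1570 > 841 = 29² → acute
(42,104,81): 42²+81² = 8325 < 10816 = 104² → obtuse
(27,24,28): 24²+27² = 1305 > 784 = 28² → acute
(291,71,173): 71+173 ≤ 291, not a triangle
(36,242,200): 36+200 ≤ 242, not a triangle
2 of the 5 are acute.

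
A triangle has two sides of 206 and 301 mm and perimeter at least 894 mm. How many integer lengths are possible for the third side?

Triangle inequality: 95 < x < 507. Perimeter ≥ 894 gives x ≥ 894 − 206 − 301 = 387.
So 387 ≤ x < 507; integers 387 through 506: 120 values.

120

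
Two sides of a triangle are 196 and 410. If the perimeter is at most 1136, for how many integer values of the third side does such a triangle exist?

316

Triangle inequality: 214 < x < 606. Perimeter ≤ 1136 gives x ≤ 1136 − 196 − 410 = 530.
So 214 < x ≤ 530; integers 215 through 530: 316 values.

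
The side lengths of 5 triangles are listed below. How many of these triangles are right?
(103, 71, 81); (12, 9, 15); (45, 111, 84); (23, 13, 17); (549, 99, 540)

2

(103,71,81): 71²+81² = 11602 > 10609 = 103² → acute
(12,9,15): 9²+12² = 225 = 15² → right
(45,111,84): 45²+84² = 9081 < 12321 = 111² → obtuse
(23,13,17): 13²+17² = 458 < 529 = 23² → obtuse
(549,99,540): 99²+540² = 301401 = 549² → right
2 of the 5 are right.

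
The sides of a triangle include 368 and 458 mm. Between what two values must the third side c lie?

By the triangle inequality, c must be less than 368 + 458 = 826 and greater than |368 − 458| = 90.

90 < c < 826 (mm)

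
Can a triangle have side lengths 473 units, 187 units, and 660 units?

The two shorter sides sum to 660, exactly equal to the longest side 660.
That gives only a degenerate (flat) triangle — the inequality must be strict.

No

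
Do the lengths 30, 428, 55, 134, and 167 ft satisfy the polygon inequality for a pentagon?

No

For a pentagon, each side must be shorter than the sum of the others.
Here the longest side is 428, but the remaining 4 sides sum to only 386.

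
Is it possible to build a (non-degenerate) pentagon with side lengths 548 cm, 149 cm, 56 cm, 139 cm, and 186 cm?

For a pentagon, each side must be shorter than the sum of the others.
Here the longest side is 548, but the remaining 4 sides sum to only 530.

No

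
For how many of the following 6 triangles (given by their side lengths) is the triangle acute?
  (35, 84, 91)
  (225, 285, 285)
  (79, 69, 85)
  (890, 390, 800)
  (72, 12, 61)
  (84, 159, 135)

2

(35,84,91): 35²+84² = 8281 = 91² → right
(225,285,285): 225²+285² = 131850 > 81225 = 285² → acute
(79,69,85): 69²+79² = 11002 > 7225 = 85² → acute
(890,390,800): 390²+800² = 792100 = 890² → right
(72,12,61): 12²+61² = 3865 < 5184 = 72² → obtuse
(84,159,135): 84²+135² = 25281 = 159² → right
2 of the 6 are acute.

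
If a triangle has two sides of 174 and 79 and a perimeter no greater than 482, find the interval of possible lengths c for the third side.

95 < c ≤ 229

Triangle inequality alone gives 95 < c < 253.
The perimeter condition gives c ≤ 482 − 174 − 79 = 229.
Intersecting the two: 95 < c ≤ 229.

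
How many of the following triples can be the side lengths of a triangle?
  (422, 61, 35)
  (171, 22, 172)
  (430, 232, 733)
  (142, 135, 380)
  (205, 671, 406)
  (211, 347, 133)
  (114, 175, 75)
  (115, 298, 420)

(35,61,422): 35+61 ≤ 422 → not valid
(22,171,172): 22+171 > 172 → valid
(232,430,733): 232+430 ≤ 733 → not valid
(135,142,380): 135+142 ≤ 380 → not valid
(205,406,671): 205+406 ≤ 671 → not valid
(133,211,347): 133+211 ≤ 347 → not valid
(75,114,175): 75+114 > 175 → valid
(115,298,420): 115+298 ≤ 420 → not valid
2 of the 8 triples form a triangle.

2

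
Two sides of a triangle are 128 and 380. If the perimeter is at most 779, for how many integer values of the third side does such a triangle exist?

19

Triangle inequality: 252 < x < 508. Perimeter ≤ 779 gives x ≤ 779 − 128 − 380 = 271.
So 252 < x ≤ 271; integers 253 through 271: 19 values.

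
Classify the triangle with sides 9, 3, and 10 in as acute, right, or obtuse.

obtuse

Compare the square of the longest side to the sum of squares of the other two: 3² + 9² = 90 < 100 = 10².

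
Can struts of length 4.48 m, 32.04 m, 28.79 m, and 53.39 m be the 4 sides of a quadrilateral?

Yes

A quadrilateral exists iff every side is shorter than the sum of the others — equivalently, the longest side is less than the sum of the rest.
Longest side 53.39 < 65.31 (sum of the remaining 3), so yes.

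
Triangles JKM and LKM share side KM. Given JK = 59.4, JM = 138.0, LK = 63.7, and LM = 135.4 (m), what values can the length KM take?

From triangle JKM: |59.4 − 138.0| < KM < 59.4 + 138.0, i.e. 78.6 < KM < 197.4.
From triangle LKM: 71.7 < KM < 199.1.
Both must hold, so KM lies in the intersection.

78.6 < KM < 197.4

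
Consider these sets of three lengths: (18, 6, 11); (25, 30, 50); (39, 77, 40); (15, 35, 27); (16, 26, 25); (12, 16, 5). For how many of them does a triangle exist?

5

(6,11,18): 6+11 ≤ 18 → not valid
(25,30,50): 25+30 > 50 → valid
(39,40,77): 39+40 > 77 → valid
(15,27,35): 15+27 > 35 → valid
(16,25,26): 16+25 > 26 → valid
(5,12,16): 5+12 > 16 → valid
5 of the 6 triples form a triangle.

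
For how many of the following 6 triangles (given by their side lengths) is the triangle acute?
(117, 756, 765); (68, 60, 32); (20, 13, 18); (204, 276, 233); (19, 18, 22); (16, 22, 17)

4

(117,756,765): 117²+756² = 585225 = 765² → right
(68,60,32): 32²+60² = 4624 = 68² → right
(20,13,18): 13²+18² = 493 > 400 = 20² → acute
(204,276,233): 204²+233² = 95905 > 76176 = 276² → acute
(19,18,22): 18²+19² = 685 > 484 = 22² → acute
(16,22,17): 16²+17² = 545 > 484 = 22² → acute
4 of the 6 are acute.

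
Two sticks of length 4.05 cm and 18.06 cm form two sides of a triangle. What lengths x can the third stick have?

By the triangle inequality, x must be less than 4.05 + 18.06 = 22.11 and greater than |4.05 − 18.06| = 14.01.

14.01 < x < 22.11 (cm)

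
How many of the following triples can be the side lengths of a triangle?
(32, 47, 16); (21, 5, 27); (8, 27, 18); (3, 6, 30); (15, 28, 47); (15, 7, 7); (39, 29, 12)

(16,32,47): 16+32 > 47 → valid
(5,21,27): 5+21 ≤ 27 → not valid
(8,18,27): 8+18 ≤ 27 → not valid
(3,6,30): 3+6 ≤ 30 → not valid
(15,28,47): 15+28 ≤ 47 → not valid
(7,7,15): 7+7 ≤ 15 → not valid
(12,29,39): 12+29 > 39 → valid
2 of the 7 triples form a triangle.

2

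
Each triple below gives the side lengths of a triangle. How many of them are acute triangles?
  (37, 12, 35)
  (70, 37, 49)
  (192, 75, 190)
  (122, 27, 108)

1

(37,12,35): 12²+35² = 1369 = 37² → right
(70,37,49): 37²+49² = 3770 < 4900 = 70² → obtuse
(192,75,190): 75²+190² = 41725 > 36864 = 192² → acute
(122,27,108): 27²+108² = 12393 < 14884 = 122² → obtuse
1 of the 4 is acute.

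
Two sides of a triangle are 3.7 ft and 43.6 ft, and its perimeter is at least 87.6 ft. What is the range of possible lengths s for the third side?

Triangle inequality alone gives 39.9 < s < 47.3.
The perimeter condition gives s ≥ 87.6 − 3.7 − 43.6 = 40.3.
Intersecting the two: 40.3 ≤ s < 47.3.

40.3 ≤ s < 47.3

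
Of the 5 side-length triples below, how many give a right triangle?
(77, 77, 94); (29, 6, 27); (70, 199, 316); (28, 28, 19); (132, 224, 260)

(77,77,94): 77²+77² = 11858 > 8836 = 94² → acute
(29,6,27): 6²+27² = 765 < 841 = 29² → obtuse
(70,199,316): 70+199 ≤ 316, not a triangle
(28,28,19): 19²+28² = 1145 > 784 = 28² → acute
(132,224,260): 132²+224² = 67600 = 260² → right
1 of the 5 is right.

1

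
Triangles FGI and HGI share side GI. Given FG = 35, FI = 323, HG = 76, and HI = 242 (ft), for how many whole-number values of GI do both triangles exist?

From triangle FGI: 288 < GI < 358.
From triangle HGI: 166 < GI < 318.
Intersection: 288 < GI < 318, so integers 289 through 317: 29 values.

29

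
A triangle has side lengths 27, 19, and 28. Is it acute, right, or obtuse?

acute

Compare the square of the longest side to the sum of squares of the other two: 19² + 27² = 1090 > 784 = 28².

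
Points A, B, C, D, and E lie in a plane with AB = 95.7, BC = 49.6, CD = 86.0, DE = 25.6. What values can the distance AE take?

0 ≤ AE ≤ 256.9

The maximum is all hops collinear in one direction: 95.7 + 49.6 + 86.0 + 25.6 = 256.9.
The longest hop is 95.7; the others sum to 161.2. Since 95.7 ≤ 161.2, the path can fold back on itself completely, so the minimum distance is 0.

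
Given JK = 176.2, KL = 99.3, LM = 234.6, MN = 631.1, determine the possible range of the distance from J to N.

The maximum is all hops collinear in one direction: 176.2 + 99.3 + 234.6 + 631.1 = 1141.2.
The longest hop is 631.1; the others sum to 510.1. Folding the others back against it leaves at least 631.1 − 510.1 = 121.0.

121.0 ≤ JN ≤ 1141.2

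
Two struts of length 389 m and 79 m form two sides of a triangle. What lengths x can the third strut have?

310 < x < 468

By the triangle inequality, x must be less than 389 + 79 = 468 and greater than |389 − 79| = 310.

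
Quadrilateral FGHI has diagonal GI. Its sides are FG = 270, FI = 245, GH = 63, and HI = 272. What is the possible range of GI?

209 < GI < 335

From triangle FGI: |270 − 245| < GI < 270 + 245, i.e. 25 < GI < 515.
From triangle HGI: 209 < GI < 335.
Both must hold, so GI lies in the intersection.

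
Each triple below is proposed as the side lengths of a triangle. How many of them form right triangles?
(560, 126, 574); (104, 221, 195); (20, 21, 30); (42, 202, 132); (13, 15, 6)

2

(560,126,574): 126²+560² = 329476 = 574² → right
(104,221,195): 104²+195² = 48841 = 221² → right
(20,21,30): 20²+21² = 841 < 900 = 30² → obtuse
(42,202,132): 42+132 ≤ 202, not a triangle
(13,15,6): 6²+13² = 205 < 225 = 15² → obtuse
2 of the 5 are right.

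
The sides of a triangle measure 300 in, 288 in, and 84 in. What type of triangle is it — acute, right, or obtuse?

right

Compare the square of the longest side to the sum of squares of the other two: 84² + 288² = 90000 = 300².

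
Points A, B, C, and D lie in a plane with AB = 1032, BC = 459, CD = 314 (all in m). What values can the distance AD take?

The maximum is all hops collinear in one direction: 1032 + 459 + 314 = 1805.
The longest hop is 1032; the others sum to 773. Folding the others back against it leaves at least 1032 − 773 = 259.

259 ≤ AD ≤ 1805 m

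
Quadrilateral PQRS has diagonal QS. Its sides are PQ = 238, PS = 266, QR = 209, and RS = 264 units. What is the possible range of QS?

From triangle PQS: |238 − 266| < QS < 238 + 266, i.e. 28 < QS < 504.
From triangle RQS: 55 < QS < 473.
Both must hold, so QS lies in the intersection.

55 < QS < 473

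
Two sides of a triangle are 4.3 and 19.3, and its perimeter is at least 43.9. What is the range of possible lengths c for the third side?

Triangle inequality alone gives 15.0 < c < 23.6.
The perimeter condition gives c ≥ 43.9 − 4.3 − 19.3 = 20.3.
Intersecting the two: 20.3 ≤ c < 23.6.

20.3 ≤ c < 23.6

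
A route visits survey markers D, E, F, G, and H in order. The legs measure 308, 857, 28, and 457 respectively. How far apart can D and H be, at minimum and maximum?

64 ≤ DH ≤ 1650

The maximum is all hops collinear in one direction: 308 + 857 + 28 + 457 = 1650.
The longest hop is 857; the others sum to 793. Folding the others back against it leaves at least 857 − 793 = 64.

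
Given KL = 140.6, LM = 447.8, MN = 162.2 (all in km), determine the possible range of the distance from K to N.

The maximum is all hops collinear in one direction: 140.6 + 447.8 + 162.2 = 750.6.
The longest hop is 447.8; the others sum to 302.8. Folding the others back against it leaves at least 447.8 − 302.8 = 145.0.

145.0 ≤ KN ≤ 750.6 km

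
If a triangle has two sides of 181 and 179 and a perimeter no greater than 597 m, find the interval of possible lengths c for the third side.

2 < c ≤ 237 m

Triangle inequality alone gives 2 < c < 360.
The perimeter condition gives c ≤ 597 − 181 − 179 = 237.
Intersecting the two: 2 < c ≤ 237.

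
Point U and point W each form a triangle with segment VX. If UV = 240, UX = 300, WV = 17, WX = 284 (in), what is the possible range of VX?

267 < VX < 301

From triangle UVX: |240 − 300| < VX < 240 + 300, i.e. 60 < VX < 540.
From triangle WVX: 267 < VX < 301.
Both must hold, so VX lies in the intersection.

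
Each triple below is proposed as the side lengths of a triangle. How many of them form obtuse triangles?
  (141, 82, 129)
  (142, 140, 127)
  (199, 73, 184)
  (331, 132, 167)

1

(141,82,129): 82²+129² = 23365 > 19881 = 141² → acute
(142,140,127): 127²+140² = 35729 > 20164 = 142² → acute
(199,73,184): 73²+184² = 39185 < 39601 = 199² → obtuse
(331,132,167): 132+167 ≤ 331, not a triangle
1 of the 4 is obtuse.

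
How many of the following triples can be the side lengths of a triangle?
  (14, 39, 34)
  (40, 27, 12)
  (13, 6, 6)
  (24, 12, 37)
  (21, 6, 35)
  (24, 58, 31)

(14,34,39): 14+34 > 39 → valid
(12,27,40): 12+27 ≤ 40 → not valid
(6,6,13): 6+6 ≤ 13 → not valid
(12,24,37): 12+24 ≤ 37 → not valid
(6,21,35): 6+21 ≤ 35 → not valid
(24,31,58): 24+31 ≤ 58 → not valid
1 of the 6 triples forms a triangle.

1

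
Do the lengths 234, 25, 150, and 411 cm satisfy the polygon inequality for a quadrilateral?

No

For a quadrilateral, each side must be shorter than the sum of the others.
Here the longest side is 411, but the remaining 3 sides sum to only 409.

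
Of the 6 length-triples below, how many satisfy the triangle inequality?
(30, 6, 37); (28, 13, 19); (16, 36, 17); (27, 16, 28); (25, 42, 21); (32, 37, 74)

3

(6,30,37): 6+30 ≤ 37 → not valid
(13,19,28): 13+19 > 28 → valid
(16,17,36): 16+17 ≤ 36 → not valid
(16,27,28): 16+27 > 28 → valid
(21,25,42): 21+25 > 42 → valid
(32,37,74): 32+37 ≤ 74 → not valid
3 of the 6 triples form a triangle.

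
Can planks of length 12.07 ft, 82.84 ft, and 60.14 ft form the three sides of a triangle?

No

The longest side is 82.84, but the other two sum to only 72.21.
72.21 < 82.84, so the triangle inequality fails.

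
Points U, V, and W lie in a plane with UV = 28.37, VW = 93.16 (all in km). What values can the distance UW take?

64.79 ≤ UW ≤ 121.53 km

By the triangle inequality, |28.37 − 93.16| ≤ UW ≤ 28.37 + 93.16.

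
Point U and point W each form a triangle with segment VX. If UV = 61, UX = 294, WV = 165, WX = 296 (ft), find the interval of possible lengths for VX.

233 < VX < 355

From triangle UVX: |61 − 294| < VX < 61 + 294, i.e. 233 < VX < 355.
From triangle WVX: 131 < VX < 461.
Both must hold, so VX lies in the intersection.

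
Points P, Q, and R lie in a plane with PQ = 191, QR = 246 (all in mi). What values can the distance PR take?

By the triangle inequality, |191 − 246| ≤ PR ≤ 191 + 246.

55 ≤ PR ≤ 437 mi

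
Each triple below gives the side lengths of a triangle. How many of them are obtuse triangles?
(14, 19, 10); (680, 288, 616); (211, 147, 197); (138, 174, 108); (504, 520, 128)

(14,19,10): 10²+14² = 296 < 361 = 19² → obtuse
(680,288,616): 288²+616² = 462400 = 680² → right
(211,147,197): 147²+197² = 60418 > 44521 = 211² → acute
(138,174,108): 108²+138² = 30708 > 30276 = 174² → acute
(504,520,128): 128²+504² = 270400 = 520² → right
1 of the 5 is obtuse.

1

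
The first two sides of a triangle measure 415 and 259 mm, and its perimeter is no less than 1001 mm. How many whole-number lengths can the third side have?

Triangle inequality: 156 < x < 674. Perimeter ≥ 1001 gives x ≥ 1001 − 415 − 259 = 327.
So 327 ≤ x < 674; integers 327 through 673: 347 values.

347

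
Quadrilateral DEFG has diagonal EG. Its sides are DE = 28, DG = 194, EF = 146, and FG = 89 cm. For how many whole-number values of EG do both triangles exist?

55

From triangle DEG: 166 < EG < 222.
From triangle FEG: 57 < EG < 235.
Intersection: 166 < EG < 222, so integers 167 through 221: 55 values.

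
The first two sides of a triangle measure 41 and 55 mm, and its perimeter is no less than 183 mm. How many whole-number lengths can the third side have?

Triangle inequality: 14 < x < 96. Perimeter ≥ 183 gives x ≥ 183 − 41 − 55 = 87.
So 87 ≤ x < 96; integers 87 through 95: 9 values.

9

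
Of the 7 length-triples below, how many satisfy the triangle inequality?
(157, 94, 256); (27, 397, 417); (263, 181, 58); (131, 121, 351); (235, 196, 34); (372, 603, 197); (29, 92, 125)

1

(94,157,256): 94+157 ≤ 256 → not valid
(27,397,417): 27+397 > 417 → valid
(58,181,263): 58+181 ≤ 263 → not valid
(121,131,351): 121+131 ≤ 351 → not valid
(34,196,235): 34+196 ≤ 235 → not valid
(197,372,603): 197+372 ≤ 603 → not valid
(29,92,125): 29+92 ≤ 125 → not valid
1 of the 7 triples forms a triangle.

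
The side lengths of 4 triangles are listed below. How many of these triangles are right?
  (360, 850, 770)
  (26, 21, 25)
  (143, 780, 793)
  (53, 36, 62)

(360,850,770): 360²+770² = 722500 = 850² → right
(26,21,25): 21²+25² = 1066 > 676 = 26² → acute
(143,780,793): 143²+780² = 628849 = 793² → right
(53,36,62): 36²+53² = 4105 > 3844 = 62² → acute
2 of the 4 are right.

2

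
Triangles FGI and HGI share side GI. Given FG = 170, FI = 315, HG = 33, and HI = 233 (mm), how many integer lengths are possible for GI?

From triangle FGI: 145 < GI < 485.
From triangle HGI: 200 < GI < 266.
Intersection: 200 < GI < 266, so integers 201 through 265: 65 values.

65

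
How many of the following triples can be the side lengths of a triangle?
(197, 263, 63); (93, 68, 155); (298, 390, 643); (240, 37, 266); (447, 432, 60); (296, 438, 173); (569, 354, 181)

(63,197,263): 63+197 ≤ 263 → not valid
(68,93,155): 68+93 > 155 → valid
(298,390,643): 298+390 > 643 → valid
(37,240,266): 37+240 > 266 → valid
(60,432,447): 60+432 > 447 → valid
(173,296,438): 173+296 > 438 → valid
(181,354,569): 181+354 ≤ 569 → not valid
5 of the 7 triples form a triangle.

5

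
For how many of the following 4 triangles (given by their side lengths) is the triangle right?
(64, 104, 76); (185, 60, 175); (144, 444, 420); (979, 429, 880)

3

(64,104,76): 64²+76² = 9872 < 10816 = 104² → obtuse
(185,60,175): 60²+175² = 34225 = 185² → right
(144,444,420): 144²+420² = 197136 = 444² → right
(979,429,880): 429²+880² = 958441 = 979² → right
3 of the 4 are right.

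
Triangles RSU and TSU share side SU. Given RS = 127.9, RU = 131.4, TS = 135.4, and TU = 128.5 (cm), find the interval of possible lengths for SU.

From triangle RSU: |127.9 − 131.4| < SU < 127.9 + 131.4, i.e. 3.5 < SU < 259.3.
From triangle TSU: 6.9 < SU < 263.9.
Both must hold, so SU lies in the intersection.

6.9 < SU < 259.3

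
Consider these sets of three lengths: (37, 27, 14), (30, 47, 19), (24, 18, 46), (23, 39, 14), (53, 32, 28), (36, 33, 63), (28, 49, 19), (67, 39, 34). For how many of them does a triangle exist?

(14,27,37): 14+27 > 37 → valid
(19,30,47): 19+30 > 47 → valid
(18,24,46): 18+24 ≤ 46 → not valid
(14,23,39): 14+23 ≤ 39 → not valid
(28,32,53): 28+32 > 53 → valid
(33,36,63): 33+36 > 63 → valid
(19,28,49): 19+28 ≤ 49 → not valid
(34,39,67): 34+39 > 67 → valid
5 of the 8 triples form a triangle.

5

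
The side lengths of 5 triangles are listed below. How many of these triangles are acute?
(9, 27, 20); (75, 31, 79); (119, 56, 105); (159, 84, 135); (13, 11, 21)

1

(9,27,20): 9²+20² = 481 < 729 = 27² → obtuse
(75,31,79): 31²+75² = 6586 > 6241 = 79² → acute
(119,56,105): 56²+105² = 14161 = 119² → right
(159,84,135): 84²+135² = 25281 = 159² → right
(13,11,21): 11²+13² = 290 < 441 = 21² → obtuse
1 of the 5 is acute.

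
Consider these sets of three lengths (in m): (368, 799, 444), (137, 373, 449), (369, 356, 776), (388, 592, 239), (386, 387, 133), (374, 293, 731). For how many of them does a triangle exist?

(368,444,799): 368+444 > 799 → valid
(137,373,449): 137+373 > 449 → valid
(356,369,776): 356+369 ≤ 776 → not valid
(239,388,592): 239+388 > 592 → valid
(133,386,387): 133+386 > 387 → valid
(293,374,731): 293+374 ≤ 731 → not valid
4 of the 6 triples form a triangle.

4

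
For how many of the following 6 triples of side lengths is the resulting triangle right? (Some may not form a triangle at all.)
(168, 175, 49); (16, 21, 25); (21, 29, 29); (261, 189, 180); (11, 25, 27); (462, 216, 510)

(168,175,49): 49²+168² = 30625 = 175² → right
(16,21,25): 16²+21² = 697 > 625 = 25² → acute
(21,29,29): 21²+29² = 1282 > 841 = 29² → acute
(261,189,180): 180²+189² = 68121 = 261² → right
(11,25,27): 11²+25² = 746 > 729 = 27² → acute
(462,216,510): 216²+462² = 260100 = 510² → right
3 of the 6 are right.

3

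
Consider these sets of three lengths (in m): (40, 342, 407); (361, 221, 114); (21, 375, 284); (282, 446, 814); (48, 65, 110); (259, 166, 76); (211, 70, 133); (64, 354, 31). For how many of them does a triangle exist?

(40,342,407): 40+342 ≤ 407 → not valid
(114,221,361): 114+221 ≤ 361 → not valid
(21,284,375): 21+284 ≤ 375 → not valid
(282,446,814): 282+446 ≤ 814 → not valid
(48,65,110): 48+65 > 110 → valid
(76,166,259): 76+166 ≤ 259 → not valid
(70,133,211): 70+133 ≤ 211 → not valid
(31,64,354): 31+64 ≤ 354 → not valid
1 of the 8 triples forms a triangle.

1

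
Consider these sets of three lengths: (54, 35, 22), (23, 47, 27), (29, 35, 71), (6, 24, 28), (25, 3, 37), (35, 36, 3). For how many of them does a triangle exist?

(22,35,54): 22+35 > 54 → valid
(23,27,47): 23+27 > 47 → valid
(29,35,71): 29+35 ≤ 71 → not valid
(6,24,28): 6+24 > 28 → valid
(3,25,37): 3+25 ≤ 37 → not valid
(3,35,36): 3+35 > 36 → valid
4 of the 6 triples form a triangle.

4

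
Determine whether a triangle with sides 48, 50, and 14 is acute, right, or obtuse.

right

Compare the square of the longest side to the sum of squares of the other two: 14² + 48² = 2500 = 50².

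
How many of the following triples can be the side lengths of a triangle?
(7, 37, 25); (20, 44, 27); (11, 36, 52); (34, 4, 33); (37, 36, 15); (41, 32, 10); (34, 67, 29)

4

(7,25,37): 7+25 ≤ 37 → not valid
(20,27,44): 20+27 > 44 → valid
(11,36,52): 11+36 ≤ 52 → not valid
(4,33,34): 4+33 > 34 → valid
(15,36,37): 15+36 > 37 → valid
(10,32,41): 10+32 > 41 → valid
(29,34,67): 29+34 ≤ 67 → not valid
4 of the 7 triples form a triangle.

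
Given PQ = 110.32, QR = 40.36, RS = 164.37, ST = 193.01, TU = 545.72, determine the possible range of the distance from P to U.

The maximum is all hops collinear in one direction: 110.32 + 40.36 + 164.37 + 193.01 + 545.72 = 1053.78.
The longest hop is 545.72; the others sum to 508.06. Folding the others back against it leaves at least 545.72 − 508.06 = 37.66.

37.66 ≤ PU ≤ 1053.78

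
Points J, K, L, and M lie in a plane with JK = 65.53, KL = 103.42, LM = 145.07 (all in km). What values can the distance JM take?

0 ≤ JM ≤ 314.02 km

The maximum is all hops collinear in one direction: 65.53 + 103.42 + 145.07 = 314.02.
The longest hop is 145.07; the others sum to 168.95. Since 145.07 ≤ 168.95, the path can fold back on itself completely, so the minimum distance is 0.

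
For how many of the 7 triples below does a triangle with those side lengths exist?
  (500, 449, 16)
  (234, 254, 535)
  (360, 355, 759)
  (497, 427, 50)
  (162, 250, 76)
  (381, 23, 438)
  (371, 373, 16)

(16,449,500): 16+449 ≤ 500 → not valid
(234,254,535): 234+254 ≤ 535 → not valid
(355,360,759): 355+360 ≤ 759 → not valid
(50,427,497): 50+427 ≤ 497 → not valid
(76,162,250): 76+162 ≤ 250 → not valid
(23,381,438): 23+381 ≤ 438 → not valid
(16,371,373): 16+371 > 373 → valid
1 of the 7 triples forms a triangle.

1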